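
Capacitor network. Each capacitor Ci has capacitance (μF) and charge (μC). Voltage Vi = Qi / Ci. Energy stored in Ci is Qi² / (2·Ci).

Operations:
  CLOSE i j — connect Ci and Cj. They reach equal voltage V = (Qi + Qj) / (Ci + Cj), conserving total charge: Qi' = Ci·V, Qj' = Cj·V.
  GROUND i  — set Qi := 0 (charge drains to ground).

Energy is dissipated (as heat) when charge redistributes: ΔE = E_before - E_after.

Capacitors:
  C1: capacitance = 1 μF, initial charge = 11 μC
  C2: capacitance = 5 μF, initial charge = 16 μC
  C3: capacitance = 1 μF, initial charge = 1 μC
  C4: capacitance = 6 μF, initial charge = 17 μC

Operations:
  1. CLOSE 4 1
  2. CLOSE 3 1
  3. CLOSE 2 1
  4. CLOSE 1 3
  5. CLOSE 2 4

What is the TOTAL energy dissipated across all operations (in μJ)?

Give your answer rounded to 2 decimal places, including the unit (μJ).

Initial: C1(1μF, Q=11μC, V=11.00V), C2(5μF, Q=16μC, V=3.20V), C3(1μF, Q=1μC, V=1.00V), C4(6μF, Q=17μC, V=2.83V)
Op 1: CLOSE 4-1: Q_total=28.00, C_total=7.00, V=4.00; Q4=24.00, Q1=4.00; dissipated=28.583
Op 2: CLOSE 3-1: Q_total=5.00, C_total=2.00, V=2.50; Q3=2.50, Q1=2.50; dissipated=2.250
Op 3: CLOSE 2-1: Q_total=18.50, C_total=6.00, V=3.08; Q2=15.42, Q1=3.08; dissipated=0.204
Op 4: CLOSE 1-3: Q_total=5.58, C_total=2.00, V=2.79; Q1=2.79, Q3=2.79; dissipated=0.085
Op 5: CLOSE 2-4: Q_total=39.42, C_total=11.00, V=3.58; Q2=17.92, Q4=21.50; dissipated=1.146
Total dissipated: 32.268 μJ

Answer: 32.27 μJ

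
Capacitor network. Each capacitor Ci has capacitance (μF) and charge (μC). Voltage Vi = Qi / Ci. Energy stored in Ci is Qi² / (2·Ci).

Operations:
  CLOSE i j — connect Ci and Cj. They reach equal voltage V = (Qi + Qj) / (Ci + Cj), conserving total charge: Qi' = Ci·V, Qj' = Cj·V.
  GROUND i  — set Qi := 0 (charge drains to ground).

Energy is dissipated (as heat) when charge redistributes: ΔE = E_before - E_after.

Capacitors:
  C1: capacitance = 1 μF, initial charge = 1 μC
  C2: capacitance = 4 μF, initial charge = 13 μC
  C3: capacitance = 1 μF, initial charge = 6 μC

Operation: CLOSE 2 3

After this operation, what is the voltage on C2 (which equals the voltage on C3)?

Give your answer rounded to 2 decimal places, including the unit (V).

Initial: C1(1μF, Q=1μC, V=1.00V), C2(4μF, Q=13μC, V=3.25V), C3(1μF, Q=6μC, V=6.00V)
Op 1: CLOSE 2-3: Q_total=19.00, C_total=5.00, V=3.80; Q2=15.20, Q3=3.80; dissipated=3.025

Answer: 3.80 V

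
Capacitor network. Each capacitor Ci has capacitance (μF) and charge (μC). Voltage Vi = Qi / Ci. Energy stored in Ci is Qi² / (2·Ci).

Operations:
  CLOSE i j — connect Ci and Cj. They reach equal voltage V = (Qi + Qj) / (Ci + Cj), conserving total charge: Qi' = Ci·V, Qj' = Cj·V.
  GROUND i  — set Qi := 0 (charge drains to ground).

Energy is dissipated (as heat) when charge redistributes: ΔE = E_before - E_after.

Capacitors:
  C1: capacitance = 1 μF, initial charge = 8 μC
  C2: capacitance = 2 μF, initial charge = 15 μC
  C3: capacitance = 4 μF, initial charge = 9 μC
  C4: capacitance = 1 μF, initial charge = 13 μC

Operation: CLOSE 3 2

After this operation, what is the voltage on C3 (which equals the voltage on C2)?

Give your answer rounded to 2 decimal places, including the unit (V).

Initial: C1(1μF, Q=8μC, V=8.00V), C2(2μF, Q=15μC, V=7.50V), C3(4μF, Q=9μC, V=2.25V), C4(1μF, Q=13μC, V=13.00V)
Op 1: CLOSE 3-2: Q_total=24.00, C_total=6.00, V=4.00; Q3=16.00, Q2=8.00; dissipated=18.375

Answer: 4.00 V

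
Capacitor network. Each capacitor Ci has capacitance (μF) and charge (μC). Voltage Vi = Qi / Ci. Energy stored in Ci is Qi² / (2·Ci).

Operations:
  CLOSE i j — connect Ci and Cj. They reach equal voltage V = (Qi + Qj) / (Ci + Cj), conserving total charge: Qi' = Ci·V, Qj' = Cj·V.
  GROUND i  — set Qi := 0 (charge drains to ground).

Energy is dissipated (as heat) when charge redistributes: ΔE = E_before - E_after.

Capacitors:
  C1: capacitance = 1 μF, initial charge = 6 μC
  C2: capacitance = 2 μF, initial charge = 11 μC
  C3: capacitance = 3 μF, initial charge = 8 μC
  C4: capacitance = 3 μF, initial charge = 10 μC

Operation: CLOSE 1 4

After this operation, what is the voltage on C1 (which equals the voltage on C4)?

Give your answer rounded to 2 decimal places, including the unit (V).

Initial: C1(1μF, Q=6μC, V=6.00V), C2(2μF, Q=11μC, V=5.50V), C3(3μF, Q=8μC, V=2.67V), C4(3μF, Q=10μC, V=3.33V)
Op 1: CLOSE 1-4: Q_total=16.00, C_total=4.00, V=4.00; Q1=4.00, Q4=12.00; dissipated=2.667

Answer: 4.00 V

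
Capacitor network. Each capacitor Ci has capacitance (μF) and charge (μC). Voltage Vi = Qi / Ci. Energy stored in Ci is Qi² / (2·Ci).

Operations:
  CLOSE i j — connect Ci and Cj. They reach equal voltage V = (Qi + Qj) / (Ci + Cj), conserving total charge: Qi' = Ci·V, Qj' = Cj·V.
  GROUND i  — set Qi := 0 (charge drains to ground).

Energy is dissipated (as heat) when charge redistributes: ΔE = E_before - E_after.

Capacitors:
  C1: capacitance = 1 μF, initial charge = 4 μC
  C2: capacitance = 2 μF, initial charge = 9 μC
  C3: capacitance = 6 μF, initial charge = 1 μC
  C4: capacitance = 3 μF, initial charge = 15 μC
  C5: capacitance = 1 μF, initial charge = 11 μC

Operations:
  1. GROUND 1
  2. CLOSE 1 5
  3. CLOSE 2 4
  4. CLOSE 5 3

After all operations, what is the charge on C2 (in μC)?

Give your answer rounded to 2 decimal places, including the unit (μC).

Initial: C1(1μF, Q=4μC, V=4.00V), C2(2μF, Q=9μC, V=4.50V), C3(6μF, Q=1μC, V=0.17V), C4(3μF, Q=15μC, V=5.00V), C5(1μF, Q=11μC, V=11.00V)
Op 1: GROUND 1: Q1=0; energy lost=8.000
Op 2: CLOSE 1-5: Q_total=11.00, C_total=2.00, V=5.50; Q1=5.50, Q5=5.50; dissipated=30.250
Op 3: CLOSE 2-4: Q_total=24.00, C_total=5.00, V=4.80; Q2=9.60, Q4=14.40; dissipated=0.150
Op 4: CLOSE 5-3: Q_total=6.50, C_total=7.00, V=0.93; Q5=0.93, Q3=5.57; dissipated=12.190
Final charges: Q1=5.50, Q2=9.60, Q3=5.57, Q4=14.40, Q5=0.93

Answer: 9.60 μC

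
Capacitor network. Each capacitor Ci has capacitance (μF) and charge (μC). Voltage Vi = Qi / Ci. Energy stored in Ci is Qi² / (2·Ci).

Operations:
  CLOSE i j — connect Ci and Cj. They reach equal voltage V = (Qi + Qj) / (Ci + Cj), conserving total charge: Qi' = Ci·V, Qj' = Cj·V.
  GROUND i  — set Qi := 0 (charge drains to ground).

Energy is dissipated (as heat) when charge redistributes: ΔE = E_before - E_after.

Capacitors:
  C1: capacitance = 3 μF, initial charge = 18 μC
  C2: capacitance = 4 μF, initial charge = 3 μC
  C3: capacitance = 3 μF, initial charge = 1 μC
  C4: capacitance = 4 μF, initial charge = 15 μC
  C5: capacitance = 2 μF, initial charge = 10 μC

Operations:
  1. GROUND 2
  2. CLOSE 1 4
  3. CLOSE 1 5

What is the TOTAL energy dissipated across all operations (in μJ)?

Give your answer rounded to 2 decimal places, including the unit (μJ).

Answer: 5.51 μJ

Derivation:
Initial: C1(3μF, Q=18μC, V=6.00V), C2(4μF, Q=3μC, V=0.75V), C3(3μF, Q=1μC, V=0.33V), C4(4μF, Q=15μC, V=3.75V), C5(2μF, Q=10μC, V=5.00V)
Op 1: GROUND 2: Q2=0; energy lost=1.125
Op 2: CLOSE 1-4: Q_total=33.00, C_total=7.00, V=4.71; Q1=14.14, Q4=18.86; dissipated=4.339
Op 3: CLOSE 1-5: Q_total=24.14, C_total=5.00, V=4.83; Q1=14.49, Q5=9.66; dissipated=0.049
Total dissipated: 5.513 μJ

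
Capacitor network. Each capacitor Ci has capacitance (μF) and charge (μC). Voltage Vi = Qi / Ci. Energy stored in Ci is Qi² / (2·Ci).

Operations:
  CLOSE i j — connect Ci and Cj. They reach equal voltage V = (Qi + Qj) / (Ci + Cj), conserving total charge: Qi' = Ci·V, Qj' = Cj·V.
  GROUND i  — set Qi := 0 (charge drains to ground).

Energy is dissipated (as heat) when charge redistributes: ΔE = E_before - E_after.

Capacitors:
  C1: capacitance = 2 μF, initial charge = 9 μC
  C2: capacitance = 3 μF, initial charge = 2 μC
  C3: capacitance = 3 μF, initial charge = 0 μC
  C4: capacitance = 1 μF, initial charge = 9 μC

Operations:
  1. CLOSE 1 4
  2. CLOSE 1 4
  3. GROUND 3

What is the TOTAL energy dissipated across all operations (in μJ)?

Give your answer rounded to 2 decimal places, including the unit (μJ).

Answer: 6.75 μJ

Derivation:
Initial: C1(2μF, Q=9μC, V=4.50V), C2(3μF, Q=2μC, V=0.67V), C3(3μF, Q=0μC, V=0.00V), C4(1μF, Q=9μC, V=9.00V)
Op 1: CLOSE 1-4: Q_total=18.00, C_total=3.00, V=6.00; Q1=12.00, Q4=6.00; dissipated=6.750
Op 2: CLOSE 1-4: Q_total=18.00, C_total=3.00, V=6.00; Q1=12.00, Q4=6.00; dissipated=0.000
Op 3: GROUND 3: Q3=0; energy lost=0.000
Total dissipated: 6.750 μJ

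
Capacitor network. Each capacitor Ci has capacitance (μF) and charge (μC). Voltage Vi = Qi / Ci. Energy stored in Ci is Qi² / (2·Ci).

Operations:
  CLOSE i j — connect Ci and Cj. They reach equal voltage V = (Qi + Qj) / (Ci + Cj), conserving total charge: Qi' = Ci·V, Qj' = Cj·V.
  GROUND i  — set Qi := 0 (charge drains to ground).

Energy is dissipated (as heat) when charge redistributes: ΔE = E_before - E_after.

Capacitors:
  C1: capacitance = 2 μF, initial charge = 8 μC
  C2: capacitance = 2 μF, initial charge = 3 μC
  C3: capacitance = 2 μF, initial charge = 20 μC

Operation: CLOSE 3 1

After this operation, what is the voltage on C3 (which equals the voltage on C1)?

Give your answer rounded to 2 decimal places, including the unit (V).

Initial: C1(2μF, Q=8μC, V=4.00V), C2(2μF, Q=3μC, V=1.50V), C3(2μF, Q=20μC, V=10.00V)
Op 1: CLOSE 3-1: Q_total=28.00, C_total=4.00, V=7.00; Q3=14.00, Q1=14.00; dissipated=18.000

Answer: 7.00 V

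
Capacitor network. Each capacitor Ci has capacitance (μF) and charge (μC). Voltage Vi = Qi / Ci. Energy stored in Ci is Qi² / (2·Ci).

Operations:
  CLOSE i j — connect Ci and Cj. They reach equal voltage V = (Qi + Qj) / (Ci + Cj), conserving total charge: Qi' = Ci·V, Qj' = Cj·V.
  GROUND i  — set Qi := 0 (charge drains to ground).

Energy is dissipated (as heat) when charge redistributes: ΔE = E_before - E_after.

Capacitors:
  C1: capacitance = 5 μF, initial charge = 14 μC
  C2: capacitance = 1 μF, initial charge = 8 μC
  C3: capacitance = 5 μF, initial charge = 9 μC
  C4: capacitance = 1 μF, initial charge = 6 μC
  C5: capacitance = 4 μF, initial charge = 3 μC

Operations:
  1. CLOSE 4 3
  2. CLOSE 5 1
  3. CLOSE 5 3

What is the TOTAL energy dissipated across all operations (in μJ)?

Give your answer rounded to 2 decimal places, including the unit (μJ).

Answer: 12.43 μJ

Derivation:
Initial: C1(5μF, Q=14μC, V=2.80V), C2(1μF, Q=8μC, V=8.00V), C3(5μF, Q=9μC, V=1.80V), C4(1μF, Q=6μC, V=6.00V), C5(4μF, Q=3μC, V=0.75V)
Op 1: CLOSE 4-3: Q_total=15.00, C_total=6.00, V=2.50; Q4=2.50, Q3=12.50; dissipated=7.350
Op 2: CLOSE 5-1: Q_total=17.00, C_total=9.00, V=1.89; Q5=7.56, Q1=9.44; dissipated=4.669
Op 3: CLOSE 5-3: Q_total=20.06, C_total=9.00, V=2.23; Q5=8.91, Q3=11.14; dissipated=0.415
Total dissipated: 12.434 μJ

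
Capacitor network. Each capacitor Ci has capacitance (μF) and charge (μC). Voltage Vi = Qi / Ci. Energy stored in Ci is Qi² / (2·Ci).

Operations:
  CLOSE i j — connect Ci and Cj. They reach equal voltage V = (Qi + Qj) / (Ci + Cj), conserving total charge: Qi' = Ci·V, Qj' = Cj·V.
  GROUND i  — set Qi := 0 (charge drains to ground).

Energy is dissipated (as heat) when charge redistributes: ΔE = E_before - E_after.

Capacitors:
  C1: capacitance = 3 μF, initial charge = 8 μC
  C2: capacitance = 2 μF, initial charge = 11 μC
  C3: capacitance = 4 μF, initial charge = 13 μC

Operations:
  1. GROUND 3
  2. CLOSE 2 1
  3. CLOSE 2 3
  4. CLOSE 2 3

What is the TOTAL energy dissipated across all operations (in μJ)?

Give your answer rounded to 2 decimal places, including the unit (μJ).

Initial: C1(3μF, Q=8μC, V=2.67V), C2(2μF, Q=11μC, V=5.50V), C3(4μF, Q=13μC, V=3.25V)
Op 1: GROUND 3: Q3=0; energy lost=21.125
Op 2: CLOSE 2-1: Q_total=19.00, C_total=5.00, V=3.80; Q2=7.60, Q1=11.40; dissipated=4.817
Op 3: CLOSE 2-3: Q_total=7.60, C_total=6.00, V=1.27; Q2=2.53, Q3=5.07; dissipated=9.627
Op 4: CLOSE 2-3: Q_total=7.60, C_total=6.00, V=1.27; Q2=2.53, Q3=5.07; dissipated=0.000
Total dissipated: 35.568 μJ

Answer: 35.57 μJ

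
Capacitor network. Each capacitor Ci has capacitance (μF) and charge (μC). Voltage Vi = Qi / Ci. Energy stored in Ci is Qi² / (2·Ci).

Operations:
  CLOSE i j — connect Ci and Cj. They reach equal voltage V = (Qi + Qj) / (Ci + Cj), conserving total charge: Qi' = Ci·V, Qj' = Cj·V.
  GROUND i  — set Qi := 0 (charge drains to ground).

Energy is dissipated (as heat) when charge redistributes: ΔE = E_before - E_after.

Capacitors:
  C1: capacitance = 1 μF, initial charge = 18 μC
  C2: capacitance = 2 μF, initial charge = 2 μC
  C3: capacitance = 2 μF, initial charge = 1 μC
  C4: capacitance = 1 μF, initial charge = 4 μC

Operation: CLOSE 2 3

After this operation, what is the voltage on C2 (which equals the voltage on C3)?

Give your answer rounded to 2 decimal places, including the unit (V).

Answer: 0.75 V

Derivation:
Initial: C1(1μF, Q=18μC, V=18.00V), C2(2μF, Q=2μC, V=1.00V), C3(2μF, Q=1μC, V=0.50V), C4(1μF, Q=4μC, V=4.00V)
Op 1: CLOSE 2-3: Q_total=3.00, C_total=4.00, V=0.75; Q2=1.50, Q3=1.50; dissipated=0.125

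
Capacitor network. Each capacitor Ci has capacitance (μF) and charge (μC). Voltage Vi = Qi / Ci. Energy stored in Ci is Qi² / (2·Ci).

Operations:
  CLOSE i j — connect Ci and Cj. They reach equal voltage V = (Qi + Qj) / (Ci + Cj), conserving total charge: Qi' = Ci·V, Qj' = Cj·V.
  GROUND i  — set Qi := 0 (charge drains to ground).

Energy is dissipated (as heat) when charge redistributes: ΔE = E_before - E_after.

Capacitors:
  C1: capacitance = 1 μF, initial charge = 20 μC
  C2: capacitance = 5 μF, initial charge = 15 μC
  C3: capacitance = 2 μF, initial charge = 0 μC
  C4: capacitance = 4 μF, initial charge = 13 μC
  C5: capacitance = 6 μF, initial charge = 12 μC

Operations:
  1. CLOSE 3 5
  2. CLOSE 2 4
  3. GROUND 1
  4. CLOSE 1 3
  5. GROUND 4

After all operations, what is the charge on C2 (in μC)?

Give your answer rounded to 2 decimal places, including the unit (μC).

Initial: C1(1μF, Q=20μC, V=20.00V), C2(5μF, Q=15μC, V=3.00V), C3(2μF, Q=0μC, V=0.00V), C4(4μF, Q=13μC, V=3.25V), C5(6μF, Q=12μC, V=2.00V)
Op 1: CLOSE 3-5: Q_total=12.00, C_total=8.00, V=1.50; Q3=3.00, Q5=9.00; dissipated=3.000
Op 2: CLOSE 2-4: Q_total=28.00, C_total=9.00, V=3.11; Q2=15.56, Q4=12.44; dissipated=0.069
Op 3: GROUND 1: Q1=0; energy lost=200.000
Op 4: CLOSE 1-3: Q_total=3.00, C_total=3.00, V=1.00; Q1=1.00, Q3=2.00; dissipated=0.750
Op 5: GROUND 4: Q4=0; energy lost=19.358
Final charges: Q1=1.00, Q2=15.56, Q3=2.00, Q4=0.00, Q5=9.00

Answer: 15.56 μC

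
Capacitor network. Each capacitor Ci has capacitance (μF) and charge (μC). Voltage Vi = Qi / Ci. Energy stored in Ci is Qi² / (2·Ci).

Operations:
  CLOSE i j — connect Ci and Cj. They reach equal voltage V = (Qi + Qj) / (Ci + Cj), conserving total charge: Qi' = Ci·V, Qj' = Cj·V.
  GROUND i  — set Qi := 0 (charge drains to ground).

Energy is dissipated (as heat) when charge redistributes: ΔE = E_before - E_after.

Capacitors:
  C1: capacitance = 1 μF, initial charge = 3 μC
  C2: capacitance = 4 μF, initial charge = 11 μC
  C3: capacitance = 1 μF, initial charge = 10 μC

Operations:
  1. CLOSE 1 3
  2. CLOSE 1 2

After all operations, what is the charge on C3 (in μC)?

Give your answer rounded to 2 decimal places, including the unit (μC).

Answer: 6.50 μC

Derivation:
Initial: C1(1μF, Q=3μC, V=3.00V), C2(4μF, Q=11μC, V=2.75V), C3(1μF, Q=10μC, V=10.00V)
Op 1: CLOSE 1-3: Q_total=13.00, C_total=2.00, V=6.50; Q1=6.50, Q3=6.50; dissipated=12.250
Op 2: CLOSE 1-2: Q_total=17.50, C_total=5.00, V=3.50; Q1=3.50, Q2=14.00; dissipated=5.625
Final charges: Q1=3.50, Q2=14.00, Q3=6.50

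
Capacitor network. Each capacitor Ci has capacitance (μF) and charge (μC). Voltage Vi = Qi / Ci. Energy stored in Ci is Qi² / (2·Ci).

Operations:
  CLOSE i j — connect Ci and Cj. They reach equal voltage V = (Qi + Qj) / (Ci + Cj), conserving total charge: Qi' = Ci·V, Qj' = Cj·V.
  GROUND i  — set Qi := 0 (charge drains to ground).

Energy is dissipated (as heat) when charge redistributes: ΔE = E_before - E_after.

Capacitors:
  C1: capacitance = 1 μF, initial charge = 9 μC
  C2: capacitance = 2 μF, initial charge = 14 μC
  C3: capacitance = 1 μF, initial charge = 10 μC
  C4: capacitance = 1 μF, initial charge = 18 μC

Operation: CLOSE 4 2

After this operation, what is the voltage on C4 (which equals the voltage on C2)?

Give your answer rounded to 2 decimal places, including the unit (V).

Answer: 10.67 V

Derivation:
Initial: C1(1μF, Q=9μC, V=9.00V), C2(2μF, Q=14μC, V=7.00V), C3(1μF, Q=10μC, V=10.00V), C4(1μF, Q=18μC, V=18.00V)
Op 1: CLOSE 4-2: Q_total=32.00, C_total=3.00, V=10.67; Q4=10.67, Q2=21.33; dissipated=40.333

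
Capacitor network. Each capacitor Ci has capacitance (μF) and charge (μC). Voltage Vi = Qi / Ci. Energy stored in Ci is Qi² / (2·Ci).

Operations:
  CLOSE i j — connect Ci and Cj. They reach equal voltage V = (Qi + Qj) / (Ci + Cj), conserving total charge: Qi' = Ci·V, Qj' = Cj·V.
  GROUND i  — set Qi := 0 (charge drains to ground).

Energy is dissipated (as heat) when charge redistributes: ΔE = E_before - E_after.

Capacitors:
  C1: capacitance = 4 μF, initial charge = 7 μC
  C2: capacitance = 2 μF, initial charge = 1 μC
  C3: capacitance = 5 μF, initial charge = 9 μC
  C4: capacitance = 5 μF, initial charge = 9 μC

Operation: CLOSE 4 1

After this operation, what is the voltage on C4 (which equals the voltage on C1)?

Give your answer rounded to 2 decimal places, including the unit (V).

Initial: C1(4μF, Q=7μC, V=1.75V), C2(2μF, Q=1μC, V=0.50V), C3(5μF, Q=9μC, V=1.80V), C4(5μF, Q=9μC, V=1.80V)
Op 1: CLOSE 4-1: Q_total=16.00, C_total=9.00, V=1.78; Q4=8.89, Q1=7.11; dissipated=0.003

Answer: 1.78 V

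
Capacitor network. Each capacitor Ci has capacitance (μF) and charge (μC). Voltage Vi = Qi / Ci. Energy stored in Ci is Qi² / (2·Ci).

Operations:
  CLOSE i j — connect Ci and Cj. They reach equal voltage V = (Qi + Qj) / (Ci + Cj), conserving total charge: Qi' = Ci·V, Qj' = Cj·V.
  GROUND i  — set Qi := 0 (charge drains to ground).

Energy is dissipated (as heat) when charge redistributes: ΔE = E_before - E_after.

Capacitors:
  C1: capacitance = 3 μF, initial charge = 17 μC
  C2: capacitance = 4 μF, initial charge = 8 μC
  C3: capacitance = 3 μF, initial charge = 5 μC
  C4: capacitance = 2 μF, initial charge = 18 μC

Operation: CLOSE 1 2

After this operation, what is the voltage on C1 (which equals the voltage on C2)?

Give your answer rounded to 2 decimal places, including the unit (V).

Answer: 3.57 V

Derivation:
Initial: C1(3μF, Q=17μC, V=5.67V), C2(4μF, Q=8μC, V=2.00V), C3(3μF, Q=5μC, V=1.67V), C4(2μF, Q=18μC, V=9.00V)
Op 1: CLOSE 1-2: Q_total=25.00, C_total=7.00, V=3.57; Q1=10.71, Q2=14.29; dissipated=11.524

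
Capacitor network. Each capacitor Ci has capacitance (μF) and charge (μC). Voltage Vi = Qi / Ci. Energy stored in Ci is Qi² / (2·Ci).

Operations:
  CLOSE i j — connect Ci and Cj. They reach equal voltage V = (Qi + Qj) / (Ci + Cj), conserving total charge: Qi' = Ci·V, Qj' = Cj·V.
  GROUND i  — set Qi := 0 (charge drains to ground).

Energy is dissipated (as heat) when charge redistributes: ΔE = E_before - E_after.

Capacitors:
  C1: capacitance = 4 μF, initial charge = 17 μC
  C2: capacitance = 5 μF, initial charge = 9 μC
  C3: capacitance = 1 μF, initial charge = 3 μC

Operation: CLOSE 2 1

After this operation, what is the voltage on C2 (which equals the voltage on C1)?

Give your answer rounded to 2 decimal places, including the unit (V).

Answer: 2.89 V

Derivation:
Initial: C1(4μF, Q=17μC, V=4.25V), C2(5μF, Q=9μC, V=1.80V), C3(1μF, Q=3μC, V=3.00V)
Op 1: CLOSE 2-1: Q_total=26.00, C_total=9.00, V=2.89; Q2=14.44, Q1=11.56; dissipated=6.669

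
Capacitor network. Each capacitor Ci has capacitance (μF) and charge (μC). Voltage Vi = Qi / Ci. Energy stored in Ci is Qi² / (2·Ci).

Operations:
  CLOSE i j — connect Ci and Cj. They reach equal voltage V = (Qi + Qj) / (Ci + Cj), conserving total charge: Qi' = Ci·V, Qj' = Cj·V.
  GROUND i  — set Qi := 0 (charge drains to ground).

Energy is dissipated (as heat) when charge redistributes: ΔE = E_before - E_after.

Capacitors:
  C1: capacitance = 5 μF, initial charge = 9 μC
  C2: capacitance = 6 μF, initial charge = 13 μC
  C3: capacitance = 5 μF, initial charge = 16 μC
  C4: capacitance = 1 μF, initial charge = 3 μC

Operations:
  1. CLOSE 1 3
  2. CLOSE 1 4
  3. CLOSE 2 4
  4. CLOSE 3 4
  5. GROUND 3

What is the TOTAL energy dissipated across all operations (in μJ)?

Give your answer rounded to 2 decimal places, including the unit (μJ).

Initial: C1(5μF, Q=9μC, V=1.80V), C2(6μF, Q=13μC, V=2.17V), C3(5μF, Q=16μC, V=3.20V), C4(1μF, Q=3μC, V=3.00V)
Op 1: CLOSE 1-3: Q_total=25.00, C_total=10.00, V=2.50; Q1=12.50, Q3=12.50; dissipated=2.450
Op 2: CLOSE 1-4: Q_total=15.50, C_total=6.00, V=2.58; Q1=12.92, Q4=2.58; dissipated=0.104
Op 3: CLOSE 2-4: Q_total=15.58, C_total=7.00, V=2.23; Q2=13.36, Q4=2.23; dissipated=0.074
Op 4: CLOSE 3-4: Q_total=14.73, C_total=6.00, V=2.45; Q3=12.27, Q4=2.45; dissipated=0.031
Op 5: GROUND 3: Q3=0; energy lost=15.060
Total dissipated: 17.720 μJ

Answer: 17.72 μJ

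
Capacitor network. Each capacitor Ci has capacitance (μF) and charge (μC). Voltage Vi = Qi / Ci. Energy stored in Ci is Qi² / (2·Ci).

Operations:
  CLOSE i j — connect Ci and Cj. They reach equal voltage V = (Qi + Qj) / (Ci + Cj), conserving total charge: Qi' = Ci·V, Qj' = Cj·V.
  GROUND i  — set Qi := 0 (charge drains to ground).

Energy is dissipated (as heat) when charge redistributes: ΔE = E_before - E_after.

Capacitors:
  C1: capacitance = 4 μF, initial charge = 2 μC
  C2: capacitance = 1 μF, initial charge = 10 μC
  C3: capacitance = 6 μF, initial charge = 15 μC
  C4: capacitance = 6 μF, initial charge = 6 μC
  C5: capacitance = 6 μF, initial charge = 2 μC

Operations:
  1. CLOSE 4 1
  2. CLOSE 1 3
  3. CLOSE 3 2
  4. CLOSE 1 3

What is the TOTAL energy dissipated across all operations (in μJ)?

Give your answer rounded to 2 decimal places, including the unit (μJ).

Answer: 34.08 μJ

Derivation:
Initial: C1(4μF, Q=2μC, V=0.50V), C2(1μF, Q=10μC, V=10.00V), C3(6μF, Q=15μC, V=2.50V), C4(6μF, Q=6μC, V=1.00V), C5(6μF, Q=2μC, V=0.33V)
Op 1: CLOSE 4-1: Q_total=8.00, C_total=10.00, V=0.80; Q4=4.80, Q1=3.20; dissipated=0.300
Op 2: CLOSE 1-3: Q_total=18.20, C_total=10.00, V=1.82; Q1=7.28, Q3=10.92; dissipated=3.468
Op 3: CLOSE 3-2: Q_total=20.92, C_total=7.00, V=2.99; Q3=17.93, Q2=2.99; dissipated=28.677
Op 4: CLOSE 1-3: Q_total=25.21, C_total=10.00, V=2.52; Q1=10.08, Q3=15.13; dissipated=1.639
Total dissipated: 34.083 μJ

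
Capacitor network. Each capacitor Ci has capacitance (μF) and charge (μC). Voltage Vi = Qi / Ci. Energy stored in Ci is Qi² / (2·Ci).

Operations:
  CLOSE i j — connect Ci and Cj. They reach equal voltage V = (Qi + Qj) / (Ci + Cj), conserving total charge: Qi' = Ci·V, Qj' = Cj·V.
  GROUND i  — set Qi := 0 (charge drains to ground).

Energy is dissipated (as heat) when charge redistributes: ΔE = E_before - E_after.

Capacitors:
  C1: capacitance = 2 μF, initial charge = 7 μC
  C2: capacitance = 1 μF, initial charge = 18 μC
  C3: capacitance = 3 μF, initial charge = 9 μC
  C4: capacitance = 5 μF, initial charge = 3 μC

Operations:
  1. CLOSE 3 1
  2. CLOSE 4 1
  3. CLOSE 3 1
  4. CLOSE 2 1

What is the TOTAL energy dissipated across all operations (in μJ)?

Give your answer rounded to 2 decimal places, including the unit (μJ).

Answer: 87.57 μJ

Derivation:
Initial: C1(2μF, Q=7μC, V=3.50V), C2(1μF, Q=18μC, V=18.00V), C3(3μF, Q=9μC, V=3.00V), C4(5μF, Q=3μC, V=0.60V)
Op 1: CLOSE 3-1: Q_total=16.00, C_total=5.00, V=3.20; Q3=9.60, Q1=6.40; dissipated=0.150
Op 2: CLOSE 4-1: Q_total=9.40, C_total=7.00, V=1.34; Q4=6.71, Q1=2.69; dissipated=4.829
Op 3: CLOSE 3-1: Q_total=12.29, C_total=5.00, V=2.46; Q3=7.37, Q1=4.91; dissipated=2.069
Op 4: CLOSE 2-1: Q_total=22.91, C_total=3.00, V=7.64; Q2=7.64, Q1=15.28; dissipated=80.527
Total dissipated: 87.575 μJ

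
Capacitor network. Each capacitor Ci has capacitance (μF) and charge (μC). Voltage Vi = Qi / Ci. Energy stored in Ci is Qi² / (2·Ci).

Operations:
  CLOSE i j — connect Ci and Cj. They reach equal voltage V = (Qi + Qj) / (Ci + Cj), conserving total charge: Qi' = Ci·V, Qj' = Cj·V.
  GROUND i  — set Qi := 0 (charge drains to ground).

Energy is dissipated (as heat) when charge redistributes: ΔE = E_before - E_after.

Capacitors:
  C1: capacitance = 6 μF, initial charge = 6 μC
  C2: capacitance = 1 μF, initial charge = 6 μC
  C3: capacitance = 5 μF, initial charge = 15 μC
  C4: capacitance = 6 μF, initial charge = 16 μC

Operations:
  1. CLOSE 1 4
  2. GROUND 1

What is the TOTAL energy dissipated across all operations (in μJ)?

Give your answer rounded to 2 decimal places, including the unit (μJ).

Initial: C1(6μF, Q=6μC, V=1.00V), C2(1μF, Q=6μC, V=6.00V), C3(5μF, Q=15μC, V=3.00V), C4(6μF, Q=16μC, V=2.67V)
Op 1: CLOSE 1-4: Q_total=22.00, C_total=12.00, V=1.83; Q1=11.00, Q4=11.00; dissipated=4.167
Op 2: GROUND 1: Q1=0; energy lost=10.083
Total dissipated: 14.250 μJ

Answer: 14.25 μJ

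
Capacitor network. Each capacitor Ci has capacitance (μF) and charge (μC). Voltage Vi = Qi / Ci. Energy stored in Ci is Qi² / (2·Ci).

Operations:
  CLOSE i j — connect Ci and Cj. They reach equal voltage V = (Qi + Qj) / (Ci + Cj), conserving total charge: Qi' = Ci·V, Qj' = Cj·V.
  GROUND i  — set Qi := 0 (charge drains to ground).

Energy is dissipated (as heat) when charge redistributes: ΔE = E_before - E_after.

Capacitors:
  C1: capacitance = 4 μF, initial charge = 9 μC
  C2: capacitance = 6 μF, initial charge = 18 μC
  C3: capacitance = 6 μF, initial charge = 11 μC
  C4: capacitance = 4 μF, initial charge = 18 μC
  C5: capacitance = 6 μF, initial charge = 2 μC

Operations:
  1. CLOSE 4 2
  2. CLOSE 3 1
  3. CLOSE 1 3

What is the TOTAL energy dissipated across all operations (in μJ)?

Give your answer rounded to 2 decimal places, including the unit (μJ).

Answer: 2.91 μJ

Derivation:
Initial: C1(4μF, Q=9μC, V=2.25V), C2(6μF, Q=18μC, V=3.00V), C3(6μF, Q=11μC, V=1.83V), C4(4μF, Q=18μC, V=4.50V), C5(6μF, Q=2μC, V=0.33V)
Op 1: CLOSE 4-2: Q_total=36.00, C_total=10.00, V=3.60; Q4=14.40, Q2=21.60; dissipated=2.700
Op 2: CLOSE 3-1: Q_total=20.00, C_total=10.00, V=2.00; Q3=12.00, Q1=8.00; dissipated=0.208
Op 3: CLOSE 1-3: Q_total=20.00, C_total=10.00, V=2.00; Q1=8.00, Q3=12.00; dissipated=0.000
Total dissipated: 2.908 μJ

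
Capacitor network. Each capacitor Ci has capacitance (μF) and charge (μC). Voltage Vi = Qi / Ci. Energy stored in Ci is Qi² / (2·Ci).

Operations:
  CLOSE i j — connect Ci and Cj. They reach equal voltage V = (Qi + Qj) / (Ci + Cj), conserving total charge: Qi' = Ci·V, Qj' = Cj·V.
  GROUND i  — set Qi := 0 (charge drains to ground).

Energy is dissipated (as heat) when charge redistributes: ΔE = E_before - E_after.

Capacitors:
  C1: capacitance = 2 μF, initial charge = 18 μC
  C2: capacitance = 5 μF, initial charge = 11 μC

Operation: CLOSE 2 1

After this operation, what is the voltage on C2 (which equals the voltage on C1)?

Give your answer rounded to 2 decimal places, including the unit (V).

Answer: 4.14 V

Derivation:
Initial: C1(2μF, Q=18μC, V=9.00V), C2(5μF, Q=11μC, V=2.20V)
Op 1: CLOSE 2-1: Q_total=29.00, C_total=7.00, V=4.14; Q2=20.71, Q1=8.29; dissipated=33.029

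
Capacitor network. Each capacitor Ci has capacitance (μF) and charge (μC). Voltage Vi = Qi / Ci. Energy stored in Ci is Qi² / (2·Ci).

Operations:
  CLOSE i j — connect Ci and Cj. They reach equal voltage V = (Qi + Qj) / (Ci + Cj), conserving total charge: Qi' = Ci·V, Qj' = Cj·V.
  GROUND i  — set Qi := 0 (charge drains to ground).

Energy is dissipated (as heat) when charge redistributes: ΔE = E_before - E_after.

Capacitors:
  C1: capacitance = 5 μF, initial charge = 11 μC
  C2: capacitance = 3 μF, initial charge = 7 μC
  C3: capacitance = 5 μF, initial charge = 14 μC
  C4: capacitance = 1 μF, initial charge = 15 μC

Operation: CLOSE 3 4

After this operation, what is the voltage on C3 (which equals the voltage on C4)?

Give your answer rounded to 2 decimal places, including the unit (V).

Answer: 4.83 V

Derivation:
Initial: C1(5μF, Q=11μC, V=2.20V), C2(3μF, Q=7μC, V=2.33V), C3(5μF, Q=14μC, V=2.80V), C4(1μF, Q=15μC, V=15.00V)
Op 1: CLOSE 3-4: Q_total=29.00, C_total=6.00, V=4.83; Q3=24.17, Q4=4.83; dissipated=62.017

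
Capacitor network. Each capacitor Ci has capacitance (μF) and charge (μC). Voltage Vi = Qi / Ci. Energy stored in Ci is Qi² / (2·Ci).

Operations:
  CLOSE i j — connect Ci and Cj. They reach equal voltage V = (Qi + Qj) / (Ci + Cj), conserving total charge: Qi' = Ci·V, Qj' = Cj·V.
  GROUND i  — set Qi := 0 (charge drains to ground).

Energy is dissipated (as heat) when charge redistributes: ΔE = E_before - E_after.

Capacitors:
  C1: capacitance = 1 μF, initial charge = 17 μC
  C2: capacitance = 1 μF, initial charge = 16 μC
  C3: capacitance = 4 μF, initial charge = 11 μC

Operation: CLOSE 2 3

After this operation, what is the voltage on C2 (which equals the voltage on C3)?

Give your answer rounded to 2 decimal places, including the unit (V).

Answer: 5.40 V

Derivation:
Initial: C1(1μF, Q=17μC, V=17.00V), C2(1μF, Q=16μC, V=16.00V), C3(4μF, Q=11μC, V=2.75V)
Op 1: CLOSE 2-3: Q_total=27.00, C_total=5.00, V=5.40; Q2=5.40, Q3=21.60; dissipated=70.225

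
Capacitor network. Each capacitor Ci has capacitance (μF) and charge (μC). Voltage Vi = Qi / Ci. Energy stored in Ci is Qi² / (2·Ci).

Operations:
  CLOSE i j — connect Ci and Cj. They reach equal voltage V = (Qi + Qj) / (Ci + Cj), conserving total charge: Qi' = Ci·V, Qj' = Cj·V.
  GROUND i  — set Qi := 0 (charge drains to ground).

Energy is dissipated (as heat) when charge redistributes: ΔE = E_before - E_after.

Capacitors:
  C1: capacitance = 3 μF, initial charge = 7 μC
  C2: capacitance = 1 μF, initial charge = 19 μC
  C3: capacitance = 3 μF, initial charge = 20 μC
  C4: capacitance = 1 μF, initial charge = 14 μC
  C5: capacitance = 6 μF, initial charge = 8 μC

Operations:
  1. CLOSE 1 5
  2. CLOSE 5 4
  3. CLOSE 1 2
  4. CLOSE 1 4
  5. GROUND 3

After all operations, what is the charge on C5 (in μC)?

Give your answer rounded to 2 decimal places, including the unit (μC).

Answer: 20.57 μC

Derivation:
Initial: C1(3μF, Q=7μC, V=2.33V), C2(1μF, Q=19μC, V=19.00V), C3(3μF, Q=20μC, V=6.67V), C4(1μF, Q=14μC, V=14.00V), C5(6μF, Q=8μC, V=1.33V)
Op 1: CLOSE 1-5: Q_total=15.00, C_total=9.00, V=1.67; Q1=5.00, Q5=10.00; dissipated=1.000
Op 2: CLOSE 5-4: Q_total=24.00, C_total=7.00, V=3.43; Q5=20.57, Q4=3.43; dissipated=65.190
Op 3: CLOSE 1-2: Q_total=24.00, C_total=4.00, V=6.00; Q1=18.00, Q2=6.00; dissipated=112.667
Op 4: CLOSE 1-4: Q_total=21.43, C_total=4.00, V=5.36; Q1=16.07, Q4=5.36; dissipated=2.480
Op 5: GROUND 3: Q3=0; energy lost=66.667
Final charges: Q1=16.07, Q2=6.00, Q3=0.00, Q4=5.36, Q5=20.57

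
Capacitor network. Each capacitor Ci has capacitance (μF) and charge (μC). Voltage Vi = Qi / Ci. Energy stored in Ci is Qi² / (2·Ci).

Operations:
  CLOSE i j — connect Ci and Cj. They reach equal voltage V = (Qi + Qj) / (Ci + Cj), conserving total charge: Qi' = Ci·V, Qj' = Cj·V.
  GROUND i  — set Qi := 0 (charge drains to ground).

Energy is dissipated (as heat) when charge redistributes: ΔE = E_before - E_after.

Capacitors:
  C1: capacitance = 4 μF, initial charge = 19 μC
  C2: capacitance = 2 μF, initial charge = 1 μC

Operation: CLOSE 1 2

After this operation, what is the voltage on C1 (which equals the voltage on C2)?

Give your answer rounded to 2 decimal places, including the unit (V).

Initial: C1(4μF, Q=19μC, V=4.75V), C2(2μF, Q=1μC, V=0.50V)
Op 1: CLOSE 1-2: Q_total=20.00, C_total=6.00, V=3.33; Q1=13.33, Q2=6.67; dissipated=12.042

Answer: 3.33 V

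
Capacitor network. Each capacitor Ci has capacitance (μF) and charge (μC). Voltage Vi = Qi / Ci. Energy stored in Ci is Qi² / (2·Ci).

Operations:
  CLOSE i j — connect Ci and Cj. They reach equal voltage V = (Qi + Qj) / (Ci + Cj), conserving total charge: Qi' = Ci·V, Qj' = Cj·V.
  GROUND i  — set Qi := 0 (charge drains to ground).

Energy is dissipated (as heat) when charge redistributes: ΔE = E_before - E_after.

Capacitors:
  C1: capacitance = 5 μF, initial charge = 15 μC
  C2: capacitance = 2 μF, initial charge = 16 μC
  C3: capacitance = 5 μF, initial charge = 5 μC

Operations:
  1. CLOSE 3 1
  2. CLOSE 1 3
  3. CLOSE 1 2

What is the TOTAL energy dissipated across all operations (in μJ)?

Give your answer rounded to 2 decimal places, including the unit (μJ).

Initial: C1(5μF, Q=15μC, V=3.00V), C2(2μF, Q=16μC, V=8.00V), C3(5μF, Q=5μC, V=1.00V)
Op 1: CLOSE 3-1: Q_total=20.00, C_total=10.00, V=2.00; Q3=10.00, Q1=10.00; dissipated=5.000
Op 2: CLOSE 1-3: Q_total=20.00, C_total=10.00, V=2.00; Q1=10.00, Q3=10.00; dissipated=0.000
Op 3: CLOSE 1-2: Q_total=26.00, C_total=7.00, V=3.71; Q1=18.57, Q2=7.43; dissipated=25.714
Total dissipated: 30.714 μJ

Answer: 30.71 μJ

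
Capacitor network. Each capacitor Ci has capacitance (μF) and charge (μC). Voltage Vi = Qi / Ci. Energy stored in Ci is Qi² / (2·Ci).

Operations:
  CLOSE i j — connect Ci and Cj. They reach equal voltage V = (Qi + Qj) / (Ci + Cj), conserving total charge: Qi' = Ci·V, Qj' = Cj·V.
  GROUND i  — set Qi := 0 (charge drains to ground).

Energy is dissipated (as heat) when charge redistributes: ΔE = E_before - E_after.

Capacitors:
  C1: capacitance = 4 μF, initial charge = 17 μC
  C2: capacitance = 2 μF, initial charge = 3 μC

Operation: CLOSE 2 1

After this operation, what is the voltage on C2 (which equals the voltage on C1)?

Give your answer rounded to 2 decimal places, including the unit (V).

Initial: C1(4μF, Q=17μC, V=4.25V), C2(2μF, Q=3μC, V=1.50V)
Op 1: CLOSE 2-1: Q_total=20.00, C_total=6.00, V=3.33; Q2=6.67, Q1=13.33; dissipated=5.042

Answer: 3.33 V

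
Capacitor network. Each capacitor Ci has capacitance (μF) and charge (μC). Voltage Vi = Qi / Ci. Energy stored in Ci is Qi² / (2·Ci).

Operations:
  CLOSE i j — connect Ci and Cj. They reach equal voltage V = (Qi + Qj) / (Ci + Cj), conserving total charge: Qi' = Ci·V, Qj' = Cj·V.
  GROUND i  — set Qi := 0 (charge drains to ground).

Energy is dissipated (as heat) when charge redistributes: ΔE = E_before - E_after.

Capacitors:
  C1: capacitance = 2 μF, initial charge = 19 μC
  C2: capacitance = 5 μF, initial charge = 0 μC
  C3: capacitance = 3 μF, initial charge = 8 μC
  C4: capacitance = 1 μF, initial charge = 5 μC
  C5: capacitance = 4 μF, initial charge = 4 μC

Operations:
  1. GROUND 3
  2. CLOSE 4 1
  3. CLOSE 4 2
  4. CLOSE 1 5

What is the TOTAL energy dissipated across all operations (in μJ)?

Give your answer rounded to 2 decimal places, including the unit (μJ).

Initial: C1(2μF, Q=19μC, V=9.50V), C2(5μF, Q=0μC, V=0.00V), C3(3μF, Q=8μC, V=2.67V), C4(1μF, Q=5μC, V=5.00V), C5(4μF, Q=4μC, V=1.00V)
Op 1: GROUND 3: Q3=0; energy lost=10.667
Op 2: CLOSE 4-1: Q_total=24.00, C_total=3.00, V=8.00; Q4=8.00, Q1=16.00; dissipated=6.750
Op 3: CLOSE 4-2: Q_total=8.00, C_total=6.00, V=1.33; Q4=1.33, Q2=6.67; dissipated=26.667
Op 4: CLOSE 1-5: Q_total=20.00, C_total=6.00, V=3.33; Q1=6.67, Q5=13.33; dissipated=32.667
Total dissipated: 76.750 μJ

Answer: 76.75 μJ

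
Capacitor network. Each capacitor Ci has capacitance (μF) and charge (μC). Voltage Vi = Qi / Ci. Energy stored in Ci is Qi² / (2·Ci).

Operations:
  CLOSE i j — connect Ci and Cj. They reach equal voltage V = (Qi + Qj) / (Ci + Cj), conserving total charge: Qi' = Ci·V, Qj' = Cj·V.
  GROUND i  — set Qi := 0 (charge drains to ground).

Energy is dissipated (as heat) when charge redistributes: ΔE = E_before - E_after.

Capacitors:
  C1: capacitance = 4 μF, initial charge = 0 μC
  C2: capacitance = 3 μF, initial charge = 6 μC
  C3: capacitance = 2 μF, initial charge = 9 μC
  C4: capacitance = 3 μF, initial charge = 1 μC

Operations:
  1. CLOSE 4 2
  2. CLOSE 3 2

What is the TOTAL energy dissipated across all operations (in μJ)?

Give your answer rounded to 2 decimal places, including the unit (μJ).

Answer: 8.75 μJ

Derivation:
Initial: C1(4μF, Q=0μC, V=0.00V), C2(3μF, Q=6μC, V=2.00V), C3(2μF, Q=9μC, V=4.50V), C4(3μF, Q=1μC, V=0.33V)
Op 1: CLOSE 4-2: Q_total=7.00, C_total=6.00, V=1.17; Q4=3.50, Q2=3.50; dissipated=2.083
Op 2: CLOSE 3-2: Q_total=12.50, C_total=5.00, V=2.50; Q3=5.00, Q2=7.50; dissipated=6.667
Total dissipated: 8.750 μJ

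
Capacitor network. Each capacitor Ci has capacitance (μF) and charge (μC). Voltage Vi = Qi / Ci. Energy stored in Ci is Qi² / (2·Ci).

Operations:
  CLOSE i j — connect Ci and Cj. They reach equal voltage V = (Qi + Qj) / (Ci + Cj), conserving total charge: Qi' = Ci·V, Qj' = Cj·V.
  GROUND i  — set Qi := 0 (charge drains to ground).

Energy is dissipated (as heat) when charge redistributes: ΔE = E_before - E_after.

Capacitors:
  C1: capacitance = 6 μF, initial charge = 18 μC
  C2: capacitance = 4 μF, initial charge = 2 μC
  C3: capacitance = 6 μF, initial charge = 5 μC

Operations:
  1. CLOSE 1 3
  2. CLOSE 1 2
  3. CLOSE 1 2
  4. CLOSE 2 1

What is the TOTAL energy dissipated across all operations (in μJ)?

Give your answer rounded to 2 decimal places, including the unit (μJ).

Initial: C1(6μF, Q=18μC, V=3.00V), C2(4μF, Q=2μC, V=0.50V), C3(6μF, Q=5μC, V=0.83V)
Op 1: CLOSE 1-3: Q_total=23.00, C_total=12.00, V=1.92; Q1=11.50, Q3=11.50; dissipated=7.042
Op 2: CLOSE 1-2: Q_total=13.50, C_total=10.00, V=1.35; Q1=8.10, Q2=5.40; dissipated=2.408
Op 3: CLOSE 1-2: Q_total=13.50, C_total=10.00, V=1.35; Q1=8.10, Q2=5.40; dissipated=0.000
Op 4: CLOSE 2-1: Q_total=13.50, C_total=10.00, V=1.35; Q2=5.40, Q1=8.10; dissipated=0.000
Total dissipated: 9.450 μJ

Answer: 9.45 μJ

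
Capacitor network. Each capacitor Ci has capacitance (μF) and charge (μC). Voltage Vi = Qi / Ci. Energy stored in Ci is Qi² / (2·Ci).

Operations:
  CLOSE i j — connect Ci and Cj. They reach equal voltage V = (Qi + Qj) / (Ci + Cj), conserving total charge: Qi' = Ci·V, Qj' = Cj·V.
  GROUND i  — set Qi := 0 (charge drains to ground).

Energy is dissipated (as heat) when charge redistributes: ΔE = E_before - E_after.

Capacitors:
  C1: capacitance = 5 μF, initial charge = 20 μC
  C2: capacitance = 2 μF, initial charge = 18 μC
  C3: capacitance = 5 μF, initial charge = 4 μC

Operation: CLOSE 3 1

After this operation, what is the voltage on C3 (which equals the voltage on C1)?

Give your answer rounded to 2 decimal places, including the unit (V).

Answer: 2.40 V

Derivation:
Initial: C1(5μF, Q=20μC, V=4.00V), C2(2μF, Q=18μC, V=9.00V), C3(5μF, Q=4μC, V=0.80V)
Op 1: CLOSE 3-1: Q_total=24.00, C_total=10.00, V=2.40; Q3=12.00, Q1=12.00; dissipated=12.800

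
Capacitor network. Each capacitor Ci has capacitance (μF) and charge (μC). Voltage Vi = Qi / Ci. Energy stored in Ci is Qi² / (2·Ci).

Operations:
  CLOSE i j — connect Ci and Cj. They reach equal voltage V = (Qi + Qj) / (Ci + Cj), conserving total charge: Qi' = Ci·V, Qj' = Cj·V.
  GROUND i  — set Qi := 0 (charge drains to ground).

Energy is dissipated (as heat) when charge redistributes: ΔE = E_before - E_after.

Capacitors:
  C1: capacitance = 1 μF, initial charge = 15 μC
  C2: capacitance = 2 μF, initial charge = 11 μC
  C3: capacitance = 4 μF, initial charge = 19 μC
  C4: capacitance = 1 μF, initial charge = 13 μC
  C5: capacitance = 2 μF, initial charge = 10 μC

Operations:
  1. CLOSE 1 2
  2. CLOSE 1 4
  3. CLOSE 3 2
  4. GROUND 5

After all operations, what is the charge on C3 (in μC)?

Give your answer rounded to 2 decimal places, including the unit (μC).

Initial: C1(1μF, Q=15μC, V=15.00V), C2(2μF, Q=11μC, V=5.50V), C3(4μF, Q=19μC, V=4.75V), C4(1μF, Q=13μC, V=13.00V), C5(2μF, Q=10μC, V=5.00V)
Op 1: CLOSE 1-2: Q_total=26.00, C_total=3.00, V=8.67; Q1=8.67, Q2=17.33; dissipated=30.083
Op 2: CLOSE 1-4: Q_total=21.67, C_total=2.00, V=10.83; Q1=10.83, Q4=10.83; dissipated=4.694
Op 3: CLOSE 3-2: Q_total=36.33, C_total=6.00, V=6.06; Q3=24.22, Q2=12.11; dissipated=10.227
Op 4: GROUND 5: Q5=0; energy lost=25.000
Final charges: Q1=10.83, Q2=12.11, Q3=24.22, Q4=10.83, Q5=0.00

Answer: 24.22 μC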